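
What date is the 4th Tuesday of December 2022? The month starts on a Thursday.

December 2022 begins on a Thursday, so the first Tuesday is December 6 (5 days later).
The 4th Tuesday is 3 weeks later: 6 + 21 = 27.

December 27, 2022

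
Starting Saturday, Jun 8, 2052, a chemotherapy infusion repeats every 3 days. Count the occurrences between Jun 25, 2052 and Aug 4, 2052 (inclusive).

Occurrences land 3·i days after Jun 8, 2052 for i = 0, 1, 2, …
Jun 25, 2052 is 17 days after the start; 17 ÷ 3 = 5 remainder 2; since the remainder is 2, round up to i = 6. First occurrence in the window: #7 on Jun 26, 2052 (6×3 = 18 days in).
Aug 4, 2052 is 57 days after the start; 57 ÷ 3 = 19 remainder 0. Last occurrence in the window: #20 on Aug 4, 2052.
Occurrences #7 through #20: 14 in total.

14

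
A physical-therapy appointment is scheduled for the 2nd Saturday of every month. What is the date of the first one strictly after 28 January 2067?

12 February 2067

January 2067 starts on a Saturday; its first Saturday is the 1st, so the 2nd Saturday is the 8th — 8 January 2067.
That is not after 28 January 2067, so look at February 2067.
February 2067 starts on a Tuesday; its first Saturday is the 5th, so the 2nd Saturday is the 12th — 12 February 2067.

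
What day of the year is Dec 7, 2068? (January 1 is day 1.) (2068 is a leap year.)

342

Days in months before Dec: 31 + 29 + 31 + 30 + 31 + 30 + 31 + 31 + 30 + 31 + 30 = 335.
Plus 7 days into Dec → day 342.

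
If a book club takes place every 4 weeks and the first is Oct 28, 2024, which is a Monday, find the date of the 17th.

The 17th occurrence is 16 intervals after the first: 16 × 28 = 448 days after Oct 28, 2024.
Oct has 31 days — 3 days to the end of Oct leaves 445.
From end of Oct to end of 2024 is 61 days (384 left).
2025 has 365 days (19 left).
19 days into Jan → Jan 19, 2026.

Jan 19, 2026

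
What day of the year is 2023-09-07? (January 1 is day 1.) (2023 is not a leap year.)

Days in months before September: 31 + 28 + 31 + 30 + 31 + 30 + 31 + 31 = 243.
Plus 7 days into September → day 250.

250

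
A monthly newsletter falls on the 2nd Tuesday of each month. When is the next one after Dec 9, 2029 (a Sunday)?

Dec 11, 2029

Dec 2029 starts on a Saturday; its first Tuesday is the 4th, so the 2nd Tuesday is the 11th — Dec 11, 2029.
Dec 11, 2029 is after Dec 9, 2029, so that is the next one.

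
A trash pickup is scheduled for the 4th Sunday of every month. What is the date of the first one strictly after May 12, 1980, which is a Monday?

May 1980 starts on a Thursday; its first Sunday is the 4th, so the 4th Sunday is the 25th — May 25, 1980.
May 25, 1980 is after May 12, 1980, so that is the next one.

May 25, 1980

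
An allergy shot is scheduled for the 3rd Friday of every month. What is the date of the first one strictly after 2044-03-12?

March 2044 starts on a Tuesday; its first Friday is the 4th, so the 3rd Friday is the 18th — 2044-03-18.
2044-03-18 is after 2044-03-12, so that is the next one.

2044-03-18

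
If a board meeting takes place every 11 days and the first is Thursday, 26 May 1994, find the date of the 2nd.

The 2nd occurrence is 1 interval after the first: 1 × 11 = 11 days after 26 May 1994.
May has 31 days — 5 days to the end of May leaves 6.
6 days into June → 6 June 1994.

6 June 1994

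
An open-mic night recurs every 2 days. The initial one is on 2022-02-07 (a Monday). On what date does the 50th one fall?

The 50th occurrence is 49 intervals after the first: 49 × 2 = 98 days after 2022-02-07.
February has 28 days — 21 days to the end of February leaves 77.
March has 31 days (46 left).
April has 30 days (16 left).
16 days into May → 2022-05-16.

2022-05-16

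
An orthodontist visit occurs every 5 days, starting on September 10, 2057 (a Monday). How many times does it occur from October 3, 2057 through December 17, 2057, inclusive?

Occurrences land 5·i days after September 10, 2057 for i = 0, 1, 2, …
October 3, 2057 is 23 days after the start; 23 ÷ 5 = 4 remainder 3; since the remainder is 3, round up to i = 5. First occurrence in the window: #6 on October 5, 2057 (5×5 = 25 days in).
December 17, 2057 is 98 days after the start; 98 ÷ 5 = 19 remainder 3. Last occurrence in the window: #20 on December 14, 2057.
Occurrences #6 through #20: 15 in total.

15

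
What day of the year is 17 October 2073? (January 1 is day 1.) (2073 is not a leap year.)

290

Days in months before October: 31 + 28 + 31 + 30 + 31 + 30 + 31 + 31 + 30 = 273.
Plus 17 days into October → day 290.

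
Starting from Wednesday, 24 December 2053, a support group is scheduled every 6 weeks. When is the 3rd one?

18 March 2054

The 3rd occurrence is 2 intervals after the first: 2 × 42 = 84 days after 24 December 2053.
December has 31 days — 7 days to the end of December leaves 77.
January has 31 days (46 left).
February has 28 days (18 left).
18 days into March → 18 March 2054.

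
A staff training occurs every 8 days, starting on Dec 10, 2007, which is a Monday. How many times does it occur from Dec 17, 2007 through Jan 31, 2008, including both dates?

Occurrences land 8·i days after Dec 10, 2007 for i = 0, 1, 2, …
Dec 17, 2007 is 7 days after the start; 7 ÷ 8 = 0 remainder 7; since the remainder is 7, round up to i = 1. First occurrence in the window: #2 on Dec 18, 2007 (1×8 = 8 days in).
Jan 31, 2008 is 52 days after the start; 52 ÷ 8 = 6 remainder 4. Last occurrence in the window: #7 on Jan 27, 2008.
Occurrences #2 through #7: 6 in total.

6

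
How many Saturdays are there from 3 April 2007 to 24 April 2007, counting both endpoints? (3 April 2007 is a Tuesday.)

3

3 April 2007 is a Tuesday; the first Saturday on or after it is 7 April 2007 (4 days later).
From 7 April 2007 to 24 April 2007 is 24 − 7 = 17 days.
17 ÷ 7 = 2 full weeks with remainder 3, so 2 more Saturdays after the first → 3.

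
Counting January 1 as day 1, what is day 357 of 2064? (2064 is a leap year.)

January has 31 days (357 − 31 = 326 remain).
February has 29 days (326 − 29 = 297 remain).
March has 31 days (297 − 31 = 266 remain).
April has 30 days (266 − 30 = 236 remain).
May has 31 days (236 − 31 = 205 remain).
June has 30 days (205 − 30 = 175 remain).
July has 31 days (175 − 31 = 144 remain).
August has 31 days (144 − 31 = 113 remain).
September has 30 days (113 − 30 = 83 remain).
October has 31 days (83 − 31 = 52 remain).
November has 30 days (52 − 30 = 22 remain).
22 into December → December 22.

December 22, 2064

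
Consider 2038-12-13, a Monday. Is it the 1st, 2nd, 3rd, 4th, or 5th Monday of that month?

Day 13 falls in week ⌈13/7⌉ of the month.
Days 1–7 hold the 1st Monday, 8–14 the 2nd, 15–21 the 3rd, 22–28 the 4th, 29–31 the 5th.
13 is in the range for the 2nd.

2nd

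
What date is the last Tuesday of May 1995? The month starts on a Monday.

1995-05-30

May 1995 begins on a Monday, so the first Tuesday is May 2 (1 day later).
May 1995 has 31 days. Adding weeks: 2, 9, 16, 23, 30 — the last one ≤ 31 is the 30th.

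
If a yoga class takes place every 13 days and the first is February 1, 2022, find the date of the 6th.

The 6th occurrence is 5 intervals after the first: 5 × 13 = 65 days after February 1, 2022.
February has 28 days — 27 days to the end of February leaves 38.
March has 31 days (7 left).
7 days into April → April 7, 2022.

April 7, 2022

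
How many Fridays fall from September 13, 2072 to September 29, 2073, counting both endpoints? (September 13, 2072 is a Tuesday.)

September 13, 2072 is a Tuesday; the first Friday on or after it is September 16, 2072 (3 days later).
From September 16, 2072 to September 29, 2073: 106 + 272 = 378 days (rest of 2072, to September 29, 2073 in 2073).
378 ÷ 7 = 54 full weeks with remainder 0, so 54 more Fridays after the first → 55.

55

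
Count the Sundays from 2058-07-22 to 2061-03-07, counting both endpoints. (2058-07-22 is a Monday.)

2058-07-22 is a Monday; the first Sunday on or after it is 2058-07-28 (6 days later).
From 2058-07-28 to 2061-03-07: 156 + 365 + 366 + 66 = 953 days (rest of 2058, 2059, 2060, to 2061-03-07 in 2061).
953 ÷ 7 = 136 full weeks with remainder 1, so 136 more Sundays after the first → 137.

137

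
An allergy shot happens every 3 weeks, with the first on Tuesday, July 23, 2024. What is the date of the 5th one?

The 5th occurrence is 4 intervals after the first: 4 × 21 = 84 days after July 23, 2024.
July has 31 days — 8 days to the end of July leaves 76.
August has 31 days (45 left).
September has 30 days (15 left).
15 days into October → October 15, 2024.

October 15, 2024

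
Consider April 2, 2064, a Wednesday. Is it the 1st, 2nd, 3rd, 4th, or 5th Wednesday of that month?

1st

Day 2 falls in week ⌈2/7⌉ of the month.
Days 1–7 hold the 1st Wednesday, 8–14 the 2nd, 15–21 the 3rd, 22–28 the 4th, 29–31 the 5th.
2 is in the range for the 1st.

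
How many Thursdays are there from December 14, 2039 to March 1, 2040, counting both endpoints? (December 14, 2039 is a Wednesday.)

December 14, 2039 is a Wednesday; the first Thursday on or after it is December 15, 2039 (1 day later).
From December 15, 2039 to March 1, 2040: 16 + 31 + 29 + 1 = 77 days (rest of December, January, February, March).
77 ÷ 7 = 11 full weeks with remainder 0, so 11 more Thursdays after the first → 12.

12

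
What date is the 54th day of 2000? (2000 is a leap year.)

Feb 23, 2000

Jan has 31 days (54 − 31 = 23 remain).
23 into Feb → Feb 23.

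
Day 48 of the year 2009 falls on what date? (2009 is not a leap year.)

January has 31 days (48 − 31 = 17 remain).
17 into February → February 17.

2009-02-17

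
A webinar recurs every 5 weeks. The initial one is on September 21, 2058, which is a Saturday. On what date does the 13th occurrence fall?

The 13th occurrence is 12 intervals after the first: 12 × 35 = 420 days after September 21, 2058.
September has 30 days — 9 days to the end of September leaves 411.
From end of September to end of 2058 is 92 days (319 left).
January has 31 days (288 left).
February has 28 days (260 left).
March has 31 days (229 left).
April has 30 days (199 left).
May has 31 days (168 left).
June has 30 days (138 left).
July has 31 days (107 left).
August has 31 days (76 left).
September has 30 days (46 left).
October has 31 days (15 left).
15 days into November → November 15, 2059.

November 15, 2059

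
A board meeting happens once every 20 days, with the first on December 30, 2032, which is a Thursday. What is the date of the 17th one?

November 15, 2033

The 17th occurrence is 16 intervals after the first: 16 × 20 = 320 days after December 30, 2032.
December has 31 days — 1 day to the end of December leaves 319.
January has 31 days (288 left).
February has 28 days (260 left).
March has 31 days (229 left).
April has 30 days (199 left).
May has 31 days (168 left).
June has 30 days (138 left).
July has 31 days (107 left).
August has 31 days (76 left).
September has 30 days (46 left).
October has 31 days (15 left).
15 days into November → November 15, 2033.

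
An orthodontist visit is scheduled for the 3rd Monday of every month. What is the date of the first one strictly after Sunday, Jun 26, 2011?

Jun 2011 starts on a Wednesday; its first Monday is the 6th, so the 3rd Monday is the 20th — Jun 20, 2011.
That is not after Jun 26, 2011, so look at Jul 2011.
Jul 2011 starts on a Friday; its first Monday is the 4th, so the 3rd Monday is the 18th — Jul 18, 2011.

Jul 18, 2011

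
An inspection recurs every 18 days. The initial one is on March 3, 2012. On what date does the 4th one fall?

April 26, 2012

The 4th occurrence is 3 intervals after the first: 3 × 18 = 54 days after March 3, 2012.
March has 31 days — 28 days to the end of March leaves 26.
26 days into April → April 26, 2012.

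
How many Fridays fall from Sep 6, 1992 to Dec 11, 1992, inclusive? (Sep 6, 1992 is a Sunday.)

Sep 6, 1992 is a Sunday; the first Friday on or after it is Sep 11, 1992 (5 days later).
From Sep 11, 1992 to Dec 11, 1992: 19 + 31 + 30 + 11 = 91 days (rest of Sep, Oct, Nov, Dec).
91 ÷ 7 = 13 full weeks with remainder 0, so 13 more Fridays after the first → 14.

14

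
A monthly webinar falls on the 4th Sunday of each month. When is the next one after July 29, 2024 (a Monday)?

August 25, 2024

July 2024 starts on a Monday; its first Sunday is the 7th, so the 4th Sunday is the 28th — July 28, 2024.
That is not after July 29, 2024, so look at August 2024.
August 2024 starts on a Thursday; its first Sunday is the 4th, so the 4th Sunday is the 25th — August 25, 2024.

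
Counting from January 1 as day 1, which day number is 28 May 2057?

Days in months before May: 31 + 28 + 31 + 30 = 120.
Plus 28 days into May → day 148.

148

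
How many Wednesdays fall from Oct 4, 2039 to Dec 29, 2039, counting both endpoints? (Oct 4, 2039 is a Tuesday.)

Oct 4, 2039 is a Tuesday; the first Wednesday on or after it is Oct 5, 2039 (1 day later).
From Oct 5, 2039 to Dec 29, 2039: 26 + 30 + 29 = 85 days (rest of Oct, Nov, Dec).
85 ÷ 7 = 12 full weeks with remainder 1, so 12 more Wednesdays after the first → 13.

13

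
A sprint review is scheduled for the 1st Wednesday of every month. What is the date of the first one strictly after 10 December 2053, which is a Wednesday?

7 January 2054

December 2053 starts on a Monday, so its 1st Wednesday is 3 December 2053 (2 days in).
That is not after 10 December 2053, so look at January 2054.
January 2054 starts on a Thursday, so its 1st Wednesday is 7 January 2054 (6 days in).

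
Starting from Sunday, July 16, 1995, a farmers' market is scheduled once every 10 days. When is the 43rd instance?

September 8, 1996

The 43rd occurrence is 42 intervals after the first: 42 × 10 = 420 days after July 16, 1995.
July has 31 days — 15 days to the end of July leaves 405.
From end of July to end of 1995 is 153 days (252 left).
January has 31 days (221 left).
February has 29 days (192 left).
March has 31 days (161 left).
April has 30 days (131 left).
May has 31 days (100 left).
June has 30 days (70 left).
July has 31 days (39 left).
August has 31 days (8 left).
8 days into September → September 8, 1996.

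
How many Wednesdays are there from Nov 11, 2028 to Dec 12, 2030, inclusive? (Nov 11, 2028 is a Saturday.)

Nov 11, 2028 is a Saturday; the first Wednesday on or after it is Nov 15, 2028 (4 days later).
From Nov 15, 2028 to Dec 12, 2030: 46 + 365 + 346 = 757 days (rest of 2028, 2029, to Dec 12, 2030 in 2030).
757 ÷ 7 = 108 full weeks with remainder 1, so 108 more Wednesdays after the first → 109.

109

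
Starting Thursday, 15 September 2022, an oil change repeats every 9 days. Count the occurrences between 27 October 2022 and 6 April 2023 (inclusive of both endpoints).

18

Occurrences land 9·i days after 15 September 2022 for i = 0, 1, 2, …
27 October 2022 is 42 days after the start; 42 ÷ 9 = 4 remainder 6; since the remainder is 6, round up to i = 5. First occurrence in the window: #6 on 30 October 2022 (5×9 = 45 days in).
6 April 2023 is 203 days after the start; 203 ÷ 9 = 22 remainder 5. Last occurrence in the window: #23 on 1 April 2023.
Occurrences #6 through #23: 18 in total.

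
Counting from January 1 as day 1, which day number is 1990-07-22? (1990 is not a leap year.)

203

Days in months before July: 31 + 28 + 31 + 30 + 31 + 30 = 181.
Plus 22 days into July → day 203.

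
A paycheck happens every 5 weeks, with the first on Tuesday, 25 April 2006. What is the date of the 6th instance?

The 6th occurrence is 5 intervals after the first: 5 × 35 = 175 days after 25 April 2006.
April has 30 days — 5 days to the end of April leaves 170.
May has 31 days (139 left).
June has 30 days (109 left).
July has 31 days (78 left).
August has 31 days (47 left).
September has 30 days (17 left).
17 days into October → 17 October 2006.

17 October 2006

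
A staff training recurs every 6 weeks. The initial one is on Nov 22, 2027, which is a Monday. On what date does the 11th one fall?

The 11th occurrence is 10 intervals after the first: 10 × 42 = 420 days after Nov 22, 2027.
Nov has 30 days — 8 days to the end of Nov leaves 412.
From end of Nov to end of 2027 is 31 days (381 left).
2028 has 366 days (15 left).
15 days into Jan → Jan 15, 2029.

Jan 15, 2029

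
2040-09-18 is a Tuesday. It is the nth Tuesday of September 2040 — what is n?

Day 18 falls in week ⌈18/7⌉ of the month.
Days 1–7 hold the 1st Tuesday, 8–14 the 2nd, 15–21 the 3rd, 22–28 the 4th, 29–31 the 5th.
18 is in the range for the 3rd.

3rd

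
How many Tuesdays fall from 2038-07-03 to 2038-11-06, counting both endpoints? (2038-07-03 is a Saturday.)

18

2038-07-03 is a Saturday; the first Tuesday on or after it is 2038-07-06 (3 days later).
From 2038-07-06 to 2038-11-06: 25 + 31 + 30 + 31 + 6 = 123 days (rest of July, August, September, October, November).
123 ÷ 7 = 17 full weeks with remainder 4, so 17 more Tuesdays after the first → 18.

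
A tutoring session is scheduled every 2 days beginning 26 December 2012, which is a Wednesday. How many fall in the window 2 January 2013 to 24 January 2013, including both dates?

11

Occurrences land 2·i days after 26 December 2012 for i = 0, 1, 2, …
2 January 2013 is 7 days after the start; 7 ÷ 2 = 3 remainder 1; since the remainder is 1, round up to i = 4. First occurrence in the window: #5 on 3 January 2013 (4×2 = 8 days in).
24 January 2013 is 29 days after the start; 29 ÷ 2 = 14 remainder 1. Last occurrence in the window: #15 on 23 January 2013.
Occurrences #5 through #15: 11 in total.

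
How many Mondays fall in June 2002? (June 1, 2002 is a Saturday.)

June 1, 2002 is a Saturday; the first Monday on or after it is June 3, 2002 (2 days later).
From June 3, 2002 to June 30, 2002 is 30 − 3 = 27 days.
27 ÷ 7 = 3 full weeks with remainder 6, so 3 more Mondays after the first → 4.

4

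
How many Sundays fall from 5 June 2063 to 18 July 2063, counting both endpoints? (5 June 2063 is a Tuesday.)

6

5 June 2063 is a Tuesday; the first Sunday on or after it is 10 June 2063 (5 days later).
From 10 June 2063 to 18 July 2063: 20 + 18 = 38 days (rest of June, July).
38 ÷ 7 = 5 full weeks with remainder 3, so 5 more Sundays after the first → 6.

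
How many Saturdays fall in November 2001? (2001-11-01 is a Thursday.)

4

2001-11-01 is a Thursday; the first Saturday on or after it is 2001-11-03 (2 days later).
From 2001-11-03 to 2001-11-30 is 30 − 3 = 27 days.
27 ÷ 7 = 3 full weeks with remainder 6, so 3 more Saturdays after the first → 4.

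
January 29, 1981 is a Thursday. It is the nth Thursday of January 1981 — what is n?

Day 29 falls in week ⌈29/7⌉ of the month.
Days 1–7 hold the 1st Thursday, 8–14 the 2nd, 15–21 the 3rd, 22–28 the 4th, 29–31 the 5th.
29 is in the range for the 5th.

5th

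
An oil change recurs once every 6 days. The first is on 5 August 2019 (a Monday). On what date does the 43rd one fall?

The 43rd occurrence is 42 intervals after the first: 42 × 6 = 252 days after 5 August 2019.
August has 31 days — 26 days to the end of August leaves 226.
September has 30 days (196 left).
October has 31 days (165 left).
November has 30 days (135 left).
December has 31 days (104 left).
January has 31 days (73 left).
February has 29 days (44 left).
March has 31 days (13 left).
13 days into April → 13 April 2020.

13 April 2020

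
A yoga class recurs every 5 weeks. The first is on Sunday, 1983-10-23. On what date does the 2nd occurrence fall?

The 2nd occurrence is 1 interval after the first: 1 × 35 = 35 days after 1983-10-23.
October has 31 days — 8 days to the end of October leaves 27.
27 days into November → 1983-11-27.

1983-11-27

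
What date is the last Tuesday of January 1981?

The first Tuesday of January 1981 is January 6.
January 1981 has 31 days. Adding weeks: 6, 13, 20, 27 — the last one ≤ 31 is the 27th.

27 January 1981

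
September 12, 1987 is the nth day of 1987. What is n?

255

Days in months before September: 31 + 28 + 31 + 30 + 31 + 30 + 31 + 31 = 243.
Plus 12 days into September → day 255.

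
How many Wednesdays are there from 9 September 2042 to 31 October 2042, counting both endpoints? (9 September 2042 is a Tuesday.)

9 September 2042 is a Tuesday; the first Wednesday on or after it is 10 September 2042 (1 day later).
From 10 September 2042 to 31 October 2042: 20 + 31 = 51 days (rest of September, October).
51 ÷ 7 = 7 full weeks with remainder 2, so 7 more Wednesdays after the first → 8.

8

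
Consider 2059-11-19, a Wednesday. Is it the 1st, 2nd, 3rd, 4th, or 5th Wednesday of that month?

3rd

Day 19 falls in week ⌈19/7⌉ of the month.
Days 1–7 hold the 1st Wednesday, 8–14 the 2nd, 15–21 the 3rd, 22–28 the 4th, 29–31 the 5th.
19 is in the range for the 3rd.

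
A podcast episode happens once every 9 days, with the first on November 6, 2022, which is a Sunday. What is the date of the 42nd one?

November 10, 2023

The 42nd occurrence is 41 intervals after the first: 41 × 9 = 369 days after November 6, 2022.
November has 30 days — 24 days to the end of November leaves 345.
December has 31 days (314 left).
January has 31 days (283 left).
February has 28 days (255 left).
March has 31 days (224 left).
April has 30 days (194 left).
May has 31 days (163 left).
June has 30 days (133 left).
July has 31 days (102 left).
August has 31 days (71 left).
September has 30 days (41 left).
October has 31 days (10 left).
10 days into November → November 10, 2023.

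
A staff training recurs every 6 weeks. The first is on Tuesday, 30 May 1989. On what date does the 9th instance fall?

The 9th occurrence is 8 intervals after the first: 8 × 42 = 336 days after 30 May 1989.
May has 31 days — 1 day to the end of May leaves 335.
June has 30 days (305 left).
July has 31 days (274 left).
August has 31 days (243 left).
September has 30 days (213 left).
October has 31 days (182 left).
November has 30 days (152 left).
December has 31 days (121 left).
January has 31 days (90 left).
February has 28 days (62 left).
March has 31 days (31 left).
April has 30 days (1 left).
1 day into May → 1 May 1990.

1 May 1990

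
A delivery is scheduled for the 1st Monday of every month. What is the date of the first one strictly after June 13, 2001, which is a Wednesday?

June 2001 starts on a Friday, so its 1st Monday is June 4, 2001 (3 days in).
That is not after June 13, 2001, so look at July 2001.
July 2001 starts on a Sunday, so its 1st Monday is July 2, 2001 (1 day in).

July 2, 2001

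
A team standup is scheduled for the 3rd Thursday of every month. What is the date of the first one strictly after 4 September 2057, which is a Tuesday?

20 September 2057

September 2057 starts on a Saturday; its first Thursday is the 6th, so the 3rd Thursday is the 20th — 20 September 2057.
20 September 2057 is after 4 September 2057, so that is the next one.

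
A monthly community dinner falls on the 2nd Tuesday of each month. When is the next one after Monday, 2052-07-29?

July 2052 starts on a Monday; its first Tuesday is the 2nd, so the 2nd Tuesday is the 9th — 2052-07-09.
That is not after 2052-07-29, so look at August 2052.
August 2052 starts on a Thursday; its first Tuesday is the 6th, so the 2nd Tuesday is the 13th — 2052-08-13.

2052-08-13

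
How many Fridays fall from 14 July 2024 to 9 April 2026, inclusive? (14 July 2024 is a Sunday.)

90

14 July 2024 is a Sunday; the first Friday on or after it is 19 July 2024 (5 days later).
From 19 July 2024 to 9 April 2026: 165 + 365 + 99 = 629 days (rest of 2024, 2025, to 9 April 2026 in 2026).
629 ÷ 7 = 89 full weeks with remainder 6, so 89 more Fridays after the first → 90.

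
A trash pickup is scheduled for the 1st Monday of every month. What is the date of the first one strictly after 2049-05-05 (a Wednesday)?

May 2049 starts on a Saturday, so its 1st Monday is 2049-05-03 (2 days in).
That is not after 2049-05-05, so look at June 2049.
June 2049 starts on a Tuesday, so its 1st Monday is 2049-06-07 (6 days in).

2049-06-07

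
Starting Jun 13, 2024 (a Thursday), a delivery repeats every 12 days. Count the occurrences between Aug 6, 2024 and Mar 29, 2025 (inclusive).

Occurrences land 12·i days after Jun 13, 2024 for i = 0, 1, 2, …
Aug 6, 2024 is 54 days after the start; 54 ÷ 12 = 4 remainder 6; since the remainder is 6, round up to i = 5. First occurrence in the window: #6 on Aug 12, 2024 (5×12 = 60 days in).
Mar 29, 2025 is 289 days after the start; 289 ÷ 12 = 24 remainder 1. Last occurrence in the window: #25 on Mar 28, 2025.
Occurrences #6 through #25: 20 in total.

20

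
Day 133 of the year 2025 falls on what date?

January has 31 days (133 − 31 = 102 remain).
February has 28 days (102 − 28 = 74 remain).
March has 31 days (74 − 31 = 43 remain).
April has 30 days (43 − 30 = 13 remain).
13 into May → May 13.

13 May 2025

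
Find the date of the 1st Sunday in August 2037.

August 2037 begins on a Saturday, so the first Sunday is August 2 (1 day later).

2037-08-02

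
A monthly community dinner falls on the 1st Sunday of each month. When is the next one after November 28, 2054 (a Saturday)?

December 6, 2054

November 2054 starts on a Sunday, so its 1st Sunday is November 1, 2054.
That is not after November 28, 2054, so look at December 2054.
December 2054 starts on a Tuesday, so its 1st Sunday is December 6, 2054 (5 days in).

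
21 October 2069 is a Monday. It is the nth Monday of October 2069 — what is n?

3rd

Day 21 falls in week ⌈21/7⌉ of the month.
Days 1–7 hold the 1st Monday, 8–14 the 2nd, 15–21 the 3rd, 22–28 the 4th, 29–31 the 5th.
21 is in the range for the 3rd.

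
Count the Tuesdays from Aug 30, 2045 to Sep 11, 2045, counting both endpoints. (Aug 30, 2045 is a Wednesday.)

Aug 30, 2045 is a Wednesday; the first Tuesday on or after it is Sep 5, 2045 (6 days later).
From Sep 5, 2045 to Sep 11, 2045 is 11 − 5 = 6 days.
6 ÷ 7 = 0 full weeks with remainder 6, so 0 more Tuesdays after the first → 1.

1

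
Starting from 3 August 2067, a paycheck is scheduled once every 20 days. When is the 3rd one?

The 3rd occurrence is 2 intervals after the first: 2 × 20 = 40 days after 3 August 2067.
August has 31 days — 28 days to the end of August leaves 12.
12 days into September → 12 September 2067.

12 September 2067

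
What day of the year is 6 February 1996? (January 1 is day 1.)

Days in months before February: 31 = 31.
Plus 6 days into February → day 37.

37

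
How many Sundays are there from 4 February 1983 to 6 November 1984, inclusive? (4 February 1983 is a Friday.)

4 February 1983 is a Friday; the first Sunday on or after it is 6 February 1983 (2 days later).
From 6 February 1983 to 6 November 1984: 328 + 311 = 639 days (rest of 1983, to 6 November 1984 in 1984).
639 ÷ 7 = 91 full weeks with remainder 2, so 91 more Sundays after the first → 92.

92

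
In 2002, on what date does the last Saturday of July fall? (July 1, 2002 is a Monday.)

July 2002 begins on a Monday, so the first Saturday is July 6 (5 days later).
July 2002 has 31 days. Adding weeks: 6, 13, 20, 27 — the last one ≤ 31 is the 27th.

27 July 2002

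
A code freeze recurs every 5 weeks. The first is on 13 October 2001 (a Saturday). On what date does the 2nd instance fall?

The 2nd occurrence is 1 interval after the first: 1 × 35 = 35 days after 13 October 2001.
October has 31 days — 18 days to the end of October leaves 17.
17 days into November → 17 November 2001.

17 November 2001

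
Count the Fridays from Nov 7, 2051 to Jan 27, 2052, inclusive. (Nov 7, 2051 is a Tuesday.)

Nov 7, 2051 is a Tuesday; the first Friday on or after it is Nov 10, 2051 (3 days later).
From Nov 10, 2051 to Jan 27, 2052: 20 + 31 + 27 = 78 days (rest of Nov, Dec, Jan).
78 ÷ 7 = 11 full weeks with remainder 1, so 11 more Fridays after the first → 12.

12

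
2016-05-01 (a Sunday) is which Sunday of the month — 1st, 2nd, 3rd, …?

Day 1 falls in week ⌈1/7⌉ of the month.
Days 1–7 hold the 1st Sunday, 8–14 the 2nd, 15–21 the 3rd, 22–28 the 4th, 29–31 the 5th.
1 is in the range for the 1st.

1st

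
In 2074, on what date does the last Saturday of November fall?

The first Saturday of November 2074 is November 3.
November 2074 has 30 days. Adding weeks: 3, 10, 17, 24 — the last one ≤ 30 is the 24th.

2074-11-24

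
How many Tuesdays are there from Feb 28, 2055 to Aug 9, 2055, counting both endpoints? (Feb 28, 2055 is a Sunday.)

Feb 28, 2055 is a Sunday; the first Tuesday on or after it is Mar 2, 2055 (2 days later).
From Mar 2, 2055 to Aug 9, 2055: 29 + 30 + 31 + 30 + 31 + 9 = 160 days (rest of Mar, Apr, May, Jun, Jul, Aug).
160 ÷ 7 = 22 full weeks with remainder 6, so 22 more Tuesdays after the first → 23.

23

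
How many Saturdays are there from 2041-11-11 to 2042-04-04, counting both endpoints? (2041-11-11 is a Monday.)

20

2041-11-11 is a Monday; the first Saturday on or after it is 2041-11-16 (5 days later).
From 2041-11-16 to 2042-04-04: 14 + 31 + 31 + 28 + 31 + 4 = 139 days (rest of November, December, January, February, March, April).
139 ÷ 7 = 19 full weeks with remainder 6, so 19 more Saturdays after the first → 20.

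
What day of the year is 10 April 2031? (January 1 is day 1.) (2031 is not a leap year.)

100

Days in months before April: 31 + 28 + 31 = 90.
Plus 10 days into April → day 100.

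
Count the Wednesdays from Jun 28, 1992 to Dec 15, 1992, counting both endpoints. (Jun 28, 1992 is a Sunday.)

24

Jun 28, 1992 is a Sunday; the first Wednesday on or after it is Jul 1, 1992 (3 days later).
From Jul 1, 1992 to Dec 15, 1992: 30 + 31 + 30 + 31 + 30 + 15 = 167 days (rest of Jul, Aug, Sep, Oct, Nov, Dec).
167 ÷ 7 = 23 full weeks with remainder 6, so 23 more Wednesdays after the first → 24.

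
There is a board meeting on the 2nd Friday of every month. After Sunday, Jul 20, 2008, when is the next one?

Jul 2008 starts on a Tuesday; its first Friday is the 4th, so the 2nd Friday is the 11th — Jul 11, 2008.
That is not after Jul 20, 2008, so look at Aug 2008.
Aug 2008 starts on a Friday; its first Friday is the 1st, so the 2nd Friday is the 8th — Aug 8, 2008.

Aug 8, 2008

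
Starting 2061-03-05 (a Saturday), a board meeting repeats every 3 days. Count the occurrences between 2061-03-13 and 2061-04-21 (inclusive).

Occurrences land 3·i days after 2061-03-05 for i = 0, 1, 2, …
2061-03-13 is 8 days after the start; 8 ÷ 3 = 2 remainder 2; since the remainder is 2, round up to i = 3. First occurrence in the window: #4 on 2061-03-14 (3×3 = 9 days in).
2061-04-21 is 47 days after the start; 47 ÷ 3 = 15 remainder 2. Last occurrence in the window: #16 on 2061-04-19.
Occurrences #4 through #16: 13 in total.

13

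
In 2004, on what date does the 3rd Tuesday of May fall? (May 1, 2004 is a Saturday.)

May 18, 2004

May 2004 begins on a Saturday, so the first Tuesday is May 4 (3 days later).
The 3rd Tuesday is 2 weeks later: 4 + 14 = 18.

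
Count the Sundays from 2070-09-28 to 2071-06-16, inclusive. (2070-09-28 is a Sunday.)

38

2070-09-28 is a Sunday; the first Sunday on or after it is 2070-09-28.
From 2070-09-28 to 2071-06-16: 2 + 31 + 30 + 31 + 31 + 28 + 31 + 30 + 31 + 16 = 261 days (rest of September, October, November, December, January, February, March, April, May, June).
261 ÷ 7 = 37 full weeks with remainder 2, so 37 more Sundays after the first → 38.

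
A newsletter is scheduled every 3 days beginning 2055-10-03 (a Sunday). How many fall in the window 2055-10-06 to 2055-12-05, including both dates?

21

Occurrences land 3·i days after 2055-10-03 for i = 0, 1, 2, …
2055-10-06 is 3 days after the start; 3 ÷ 3 = 1 remainder 0. First occurrence in the window: #2 on 2055-10-06 (1×3 = 3 days in).
2055-12-05 is 63 days after the start; 63 ÷ 3 = 21 remainder 0. Last occurrence in the window: #22 on 2055-12-05.
Occurrences #2 through #22: 21 in total.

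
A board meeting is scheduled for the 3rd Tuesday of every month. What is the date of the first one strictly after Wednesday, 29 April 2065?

April 2065 starts on a Wednesday; its first Tuesday is the 7th, so the 3rd Tuesday is the 21st — 21 April 2065.
That is not after 29 April 2065, so look at May 2065.
May 2065 starts on a Friday; its first Tuesday is the 5th, so the 3rd Tuesday is the 19th — 19 May 2065.

19 May 2065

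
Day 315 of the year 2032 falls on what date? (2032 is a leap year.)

November 10, 2032

January has 31 days (315 − 31 = 284 remain).
February has 29 days (284 − 29 = 255 remain).
March has 31 days (255 − 31 = 224 remain).
April has 30 days (224 − 30 = 194 remain).
May has 31 days (194 − 31 = 163 remain).
June has 30 days (163 − 30 = 133 remain).
July has 31 days (133 − 31 = 102 remain).
August has 31 days (102 − 31 = 71 remain).
September has 30 days (71 − 30 = 41 remain).
October has 31 days (41 − 31 = 10 remain).
10 into November → November 10.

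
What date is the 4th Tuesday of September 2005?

The first Tuesday of September 2005 is September 6.
The 4th Tuesday is 3 weeks later: 6 + 21 = 27.

September 27, 2005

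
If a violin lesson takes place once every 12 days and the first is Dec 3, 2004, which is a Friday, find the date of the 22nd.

The 22nd occurrence is 21 intervals after the first: 21 × 12 = 252 days after Dec 3, 2004.
Dec has 31 days — 28 days to the end of Dec leaves 224.
Jan has 31 days (193 left).
Feb has 28 days (165 left).
Mar has 31 days (134 left).
Apr has 30 days (104 left).
May has 31 days (73 left).
Jun has 30 days (43 left).
Jul has 31 days (12 left).
12 days into Aug → Aug 12, 2005.

Aug 12, 2005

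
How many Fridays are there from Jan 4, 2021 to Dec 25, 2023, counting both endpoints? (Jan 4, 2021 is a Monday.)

155

Jan 4, 2021 is a Monday; the first Friday on or after it is Jan 8, 2021 (4 days later).
From Jan 8, 2021 to Dec 25, 2023: 357 + 365 + 359 = 1081 days (rest of 2021, 2022, to Dec 25, 2023 in 2023).
1081 ÷ 7 = 154 full weeks with remainder 3, so 154 more Fridays after the first → 155.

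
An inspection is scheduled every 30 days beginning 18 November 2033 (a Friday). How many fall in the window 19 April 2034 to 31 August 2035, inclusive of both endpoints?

16

Occurrences land 30·i days after 18 November 2033 for i = 0, 1, 2, …
19 April 2034 is 152 days after the start; 152 ÷ 30 = 5 remainder 2; since the remainder is 2, round up to i = 6. First occurrence in the window: #7 on 17 May 2034 (6×30 = 180 days in).
31 August 2035 is 651 days after the start; 651 ÷ 30 = 21 remainder 21. Last occurrence in the window: #22 on 10 August 2035.
Occurrences #7 through #22: 16 in total.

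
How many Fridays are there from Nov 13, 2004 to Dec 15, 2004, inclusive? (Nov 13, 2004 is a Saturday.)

4

Nov 13, 2004 is a Saturday; the first Friday on or after it is Nov 19, 2004 (6 days later).
From Nov 19, 2004 to Dec 15, 2004: 11 + 15 = 26 days (rest of Nov, Dec).
26 ÷ 7 = 3 full weeks with remainder 5, so 3 more Fridays after the first → 4.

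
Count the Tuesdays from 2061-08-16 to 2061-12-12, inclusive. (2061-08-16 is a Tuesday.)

17

2061-08-16 is a Tuesday; the first Tuesday on or after it is 2061-08-16.
From 2061-08-16 to 2061-12-12: 15 + 30 + 31 + 30 + 12 = 118 days (rest of August, September, October, November, December).
118 ÷ 7 = 16 full weeks with remainder 6, so 16 more Tuesdays after the first → 17.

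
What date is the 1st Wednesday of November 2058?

November 2058 begins on a Friday, so the first Wednesday is November 6 (5 days later).

2058-11-06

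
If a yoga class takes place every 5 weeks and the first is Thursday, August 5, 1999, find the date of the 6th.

January 27, 2000

The 6th occurrence is 5 intervals after the first: 5 × 35 = 175 days after August 5, 1999.
August has 31 days — 26 days to the end of August leaves 149.
September has 30 days (119 left).
October has 31 days (88 left).
November has 30 days (58 left).
December has 31 days (27 left).
27 days into January → January 27, 2000.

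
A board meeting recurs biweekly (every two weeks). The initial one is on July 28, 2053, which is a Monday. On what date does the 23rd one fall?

June 1, 2054

The 23rd occurrence is 22 intervals after the first: 22 × 14 = 308 days after July 28, 2053.
July has 31 days — 3 days to the end of July leaves 305.
August has 31 days (274 left).
September has 30 days (244 left).
October has 31 days (213 left).
November has 30 days (183 left).
December has 31 days (152 left).
January has 31 days (121 left).
February has 28 days (93 left).
March has 31 days (62 left).
April has 30 days (32 left).
May has 31 days (1 left).
1 day into June → June 1, 2054.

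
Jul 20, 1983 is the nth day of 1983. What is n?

201

Days in months before Jul: 31 + 28 + 31 + 30 + 31 + 30 = 181.
Plus 20 days into Jul → day 201.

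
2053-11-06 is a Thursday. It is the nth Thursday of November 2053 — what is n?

1st

Day 6 falls in week ⌈6/7⌉ of the month.
Days 1–7 hold the 1st Thursday, 8–14 the 2nd, 15–21 the 3rd, 22–28 the 4th, 29–31 the 5th.
6 is in the range for the 1st.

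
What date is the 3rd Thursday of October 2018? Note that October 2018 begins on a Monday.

October 2018 begins on a Monday, so the first Thursday is October 4 (3 days later).
The 3rd Thursday is 2 weeks later: 4 + 14 = 18.

October 18, 2018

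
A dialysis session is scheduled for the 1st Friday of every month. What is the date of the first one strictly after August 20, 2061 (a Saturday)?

August 2061 starts on a Monday, so its 1st Friday is August 5, 2061 (4 days in).
That is not after August 20, 2061, so look at September 2061.
September 2061 starts on a Thursday, so its 1st Friday is September 2, 2061 (1 day in).

September 2, 2061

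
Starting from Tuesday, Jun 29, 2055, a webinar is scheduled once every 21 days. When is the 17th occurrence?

The 17th occurrence is 16 intervals after the first: 16 × 21 = 336 days after Jun 29, 2055.
Jun has 30 days — 1 day to the end of Jun leaves 335.
Jul has 31 days (304 left).
Aug has 31 days (273 left).
Sep has 30 days (243 left).
Oct has 31 days (212 left).
Nov has 30 days (182 left).
Dec has 31 days (151 left).
Jan has 31 days (120 left).
Feb has 29 days (91 left).
Mar has 31 days (60 left).
Apr has 30 days (30 left).
30 days into May → May 30, 2056.

May 30, 2056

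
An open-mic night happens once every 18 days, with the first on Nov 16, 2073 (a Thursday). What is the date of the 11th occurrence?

May 15, 2074

The 11th occurrence is 10 intervals after the first: 10 × 18 = 180 days after Nov 16, 2073.
Nov has 30 days — 14 days to the end of Nov leaves 166.
Dec has 31 days (135 left).
Jan has 31 days (104 left).
Feb has 28 days (76 left).
Mar has 31 days (45 left).
Apr has 30 days (15 left).
15 days into May → May 15, 2074.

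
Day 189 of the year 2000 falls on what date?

January has 31 days (189 − 31 = 158 remain).
February has 29 days (158 − 29 = 129 remain).
March has 31 days (129 − 31 = 98 remain).
April has 30 days (98 − 30 = 68 remain).
May has 31 days (68 − 31 = 37 remain).
June has 30 days (37 − 30 = 7 remain).
7 into July → July 7.

7 July 2000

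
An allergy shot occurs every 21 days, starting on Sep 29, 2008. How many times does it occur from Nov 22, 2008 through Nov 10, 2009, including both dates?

Occurrences land 21·i days after Sep 29, 2008 for i = 0, 1, 2, …
Nov 22, 2008 is 54 days after the start; 54 ÷ 21 = 2 remainder 12; since the remainder is 12, round up to i = 3. First occurrence in the window: #4 on Dec 1, 2008 (3×21 = 63 days in).
Nov 10, 2009 is 407 days after the start; 407 ÷ 21 = 19 remainder 8. Last occurrence in the window: #20 on Nov 2, 2009.
Occurrences #4 through #20: 17 in total.

17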